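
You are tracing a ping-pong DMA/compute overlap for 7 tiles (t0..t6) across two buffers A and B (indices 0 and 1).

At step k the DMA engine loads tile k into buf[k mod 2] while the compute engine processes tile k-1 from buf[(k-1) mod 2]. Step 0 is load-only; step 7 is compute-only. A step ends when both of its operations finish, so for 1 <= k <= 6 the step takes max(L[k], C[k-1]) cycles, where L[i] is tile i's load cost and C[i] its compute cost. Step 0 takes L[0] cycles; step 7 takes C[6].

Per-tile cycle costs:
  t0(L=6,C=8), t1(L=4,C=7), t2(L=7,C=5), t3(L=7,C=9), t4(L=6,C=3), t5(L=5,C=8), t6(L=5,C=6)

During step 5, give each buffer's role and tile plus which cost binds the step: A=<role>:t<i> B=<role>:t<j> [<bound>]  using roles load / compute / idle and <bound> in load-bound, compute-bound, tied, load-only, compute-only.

step 0: L[0]=6 → dur=6, Σ=6 | A=load:t0 B=idle [load-only]
step 1: L[1]=4 C[0]=8 → dur=8, Σ=14 | A=compute:t0 B=load:t1 [compute-bound]
step 2: L[2]=7 C[1]=7 → dur=7, Σ=21 | A=load:t2 B=compute:t1 [tied]
step 3: L[3]=7 C[2]=5 → dur=7, Σ=28 | A=compute:t2 B=load:t3 [load-bound]
step 4: L[4]=6 C[3]=9 → dur=9, Σ=37 | A=load:t4 B=compute:t3 [compute-bound]
step 5: L[5]=5 C[4]=3 → dur=5, Σ=42 | A=compute:t4 B=load:t5 [load-bound]
step 6: L[6]=5 C[5]=8 → dur=8, Σ=50 | A=load:t6 B=compute:t5 [compute-bound]
step 7: C[6]=6 → dur=6, Σ=56 | A=compute:t6 B=idle [compute-only]

step 5: A=compute:t4 B=load:t5 [load-bound]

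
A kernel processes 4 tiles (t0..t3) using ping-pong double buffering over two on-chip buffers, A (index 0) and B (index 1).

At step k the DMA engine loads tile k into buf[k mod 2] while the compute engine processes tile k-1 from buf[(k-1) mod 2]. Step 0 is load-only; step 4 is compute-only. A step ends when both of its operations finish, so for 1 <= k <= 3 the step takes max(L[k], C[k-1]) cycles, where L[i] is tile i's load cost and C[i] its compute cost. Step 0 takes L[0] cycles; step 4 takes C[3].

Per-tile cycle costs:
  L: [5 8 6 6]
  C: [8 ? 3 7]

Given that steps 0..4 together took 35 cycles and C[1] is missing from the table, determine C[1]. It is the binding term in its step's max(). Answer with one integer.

C[1] = 9

step 0 = dur = L[0]=5 = 5
step 1 = dur = max(L[1]=8, C[0]=8) = 8
step 2 = dur = max(L[2]=6, C[1]=?) = C[1]  (unknown; binding)
step 3 = dur = max(L[3]=6, C[2]=3) = 6
step 4 = dur = C[3]=7 = 7
sum of known step durations = 26
dur[2] = total - known = 35 - 26 = 9
C[1] is the binding max in step 2, so C[1] = dur[2] = 9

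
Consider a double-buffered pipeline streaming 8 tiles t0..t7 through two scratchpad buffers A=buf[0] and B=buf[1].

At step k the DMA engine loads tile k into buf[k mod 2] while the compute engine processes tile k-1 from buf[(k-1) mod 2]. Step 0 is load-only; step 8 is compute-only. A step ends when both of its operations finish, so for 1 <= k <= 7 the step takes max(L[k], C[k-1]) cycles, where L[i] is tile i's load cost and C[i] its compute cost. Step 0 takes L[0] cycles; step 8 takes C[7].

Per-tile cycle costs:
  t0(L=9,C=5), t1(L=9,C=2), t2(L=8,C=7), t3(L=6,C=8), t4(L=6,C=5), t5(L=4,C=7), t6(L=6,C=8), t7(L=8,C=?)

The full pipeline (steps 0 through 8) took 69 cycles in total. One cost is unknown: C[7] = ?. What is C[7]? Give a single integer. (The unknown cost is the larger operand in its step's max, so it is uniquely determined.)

step 0: dur = L[0]=9 = 9
step 1: dur = max(L[1]=9, C[0]=5) = 9
step 2: dur = max(L[2]=8, C[1]=2) = 8
step 3: dur = max(L[3]=6, C[2]=7) = 7
step 4: dur = max(L[4]=6, C[3]=8) = 8
step 5: dur = max(L[5]=4, C[4]=5) = 5
step 6: dur = max(L[6]=6, C[5]=7) = 7
step 7: dur = max(L[7]=8, C[6]=8) = 8
step 8: dur = C[7]=? = C[7]  (unknown; binding)
sum of known step durations = 61
dur[8] = total - known = 69 - 61 = 8
C[7] is the binding max in step 8, so C[7] = dur[8] = 8

C[7] = 8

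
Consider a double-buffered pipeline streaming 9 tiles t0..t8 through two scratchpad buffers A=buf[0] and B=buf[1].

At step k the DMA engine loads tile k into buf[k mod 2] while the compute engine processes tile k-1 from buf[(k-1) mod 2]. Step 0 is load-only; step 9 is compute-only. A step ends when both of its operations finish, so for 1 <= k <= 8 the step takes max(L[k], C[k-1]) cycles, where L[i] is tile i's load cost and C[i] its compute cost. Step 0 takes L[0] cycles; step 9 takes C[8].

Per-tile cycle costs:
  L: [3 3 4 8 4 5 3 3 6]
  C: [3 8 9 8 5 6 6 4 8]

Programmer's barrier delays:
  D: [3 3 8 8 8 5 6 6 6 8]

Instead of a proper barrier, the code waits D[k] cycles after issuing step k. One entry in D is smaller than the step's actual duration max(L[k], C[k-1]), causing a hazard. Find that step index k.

hazard at step 3

k=0 barrier L[0]=3→3c, D[0]=3 ok
k=1 barrier max(L[1]=3,C[0]=3)→3c, D[1]=3 ok
k=2 barrier max(L[2]=4,C[1]=8)→8c, D[2]=8 ok
k=3 barrier max(L[3]=8,C[2]=9)→9c, D[3]=8 SHORT
k=4 barrier max(L[4]=4,C[3]=8)→8c, D[4]=8 ok
k=5 barrier max(L[5]=5,C[4]=5)→5c, D[5]=5 ok
k=6 barrier max(L[6]=3,C[5]=6)→6c, D[6]=6 ok
k=7 barrier max(L[7]=3,C[6]=6)→6c, D[7]=6 ok
k=8 barrier max(L[8]=6,C[7]=4)→6c, D[8]=6 ok
k=9 barrier C[8]=8→8c, D[9]=8 ok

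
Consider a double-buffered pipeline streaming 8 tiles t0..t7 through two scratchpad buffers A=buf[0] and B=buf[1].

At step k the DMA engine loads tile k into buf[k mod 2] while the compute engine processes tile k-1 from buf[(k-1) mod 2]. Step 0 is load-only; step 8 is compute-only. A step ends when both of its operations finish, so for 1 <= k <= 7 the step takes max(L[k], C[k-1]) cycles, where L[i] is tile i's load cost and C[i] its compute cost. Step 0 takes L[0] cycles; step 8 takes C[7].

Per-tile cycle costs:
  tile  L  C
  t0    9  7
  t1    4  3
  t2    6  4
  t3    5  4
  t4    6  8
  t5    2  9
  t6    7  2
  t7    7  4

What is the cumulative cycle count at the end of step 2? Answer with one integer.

end_cycle[2] = 22

k=0 load=t0/9c comp=- wait=9 total=9
k=1 load=t1/4c comp=t0/7c wait=7 total=16
k=2 load=t2/6c comp=t1/3c wait=6 total=22
k=3 load=t3/5c comp=t2/4c wait=5 total=27
k=4 load=t4/6c comp=t3/4c wait=6 total=33
k=5 load=t5/2c comp=t4/8c wait=8 total=41
k=6 load=t6/7c comp=t5/9c wait=9 total=50
k=7 load=t7/7c comp=t6/2c wait=7 total=57
k=8 load=- comp=t7/4c wait=4 total=61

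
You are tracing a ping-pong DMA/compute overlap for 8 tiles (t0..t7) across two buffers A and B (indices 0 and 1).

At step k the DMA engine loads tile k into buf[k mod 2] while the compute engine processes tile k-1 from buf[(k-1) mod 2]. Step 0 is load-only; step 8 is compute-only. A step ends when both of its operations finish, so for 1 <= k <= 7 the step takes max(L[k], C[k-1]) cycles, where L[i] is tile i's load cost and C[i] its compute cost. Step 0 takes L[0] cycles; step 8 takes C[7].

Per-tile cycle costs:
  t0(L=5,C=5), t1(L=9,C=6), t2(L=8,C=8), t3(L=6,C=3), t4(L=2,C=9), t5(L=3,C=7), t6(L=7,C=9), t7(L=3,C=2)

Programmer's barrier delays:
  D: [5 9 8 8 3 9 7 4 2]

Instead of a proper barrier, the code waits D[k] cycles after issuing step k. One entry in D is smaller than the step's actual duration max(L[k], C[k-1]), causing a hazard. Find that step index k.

hazard at step 7

k=0 barrier L[0]=5→5c, D[0]=5 ok
k=1 barrier max(L[1]=9,C[0]=5)→9c, D[1]=9 ok
k=2 barrier max(L[2]=8,C[1]=6)→8c, D[2]=8 ok
k=3 barrier max(L[3]=6,C[2]=8)→8c, D[3]=8 ok
k=4 barrier max(L[4]=2,C[3]=3)→3c, D[4]=3 ok
k=5 barrier max(L[5]=3,C[4]=9)→9c, D[5]=9 ok
k=6 barrier max(L[6]=7,C[5]=7)→7c, D[6]=7 ok
k=7 barrier max(L[7]=3,C[6]=9)→9c, D[7]=4 SHORT
k=8 barrier C[7]=2→2c, D[8]=2 ok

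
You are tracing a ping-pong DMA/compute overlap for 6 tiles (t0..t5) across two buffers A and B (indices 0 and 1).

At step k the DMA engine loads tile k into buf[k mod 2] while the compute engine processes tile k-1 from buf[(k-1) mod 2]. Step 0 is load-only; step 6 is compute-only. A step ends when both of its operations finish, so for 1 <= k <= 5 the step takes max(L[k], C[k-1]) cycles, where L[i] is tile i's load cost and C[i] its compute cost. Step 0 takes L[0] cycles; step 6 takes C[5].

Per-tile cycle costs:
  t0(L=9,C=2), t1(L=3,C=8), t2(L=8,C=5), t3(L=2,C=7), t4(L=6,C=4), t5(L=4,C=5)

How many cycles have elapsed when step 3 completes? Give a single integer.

end_cycle[3] = 25

  0. 9=9c; end=9; A:t0 B:-
  1. max(3,2)=3c; end=12; A:t0 B:t1
  2. max(8,8)=8c; end=20; A:t2 B:t1
  3. max(2,5)=5c; end=25; A:t2 B:t3
  4. max(6,7)=7c; end=32; A:t4 B:t3
  5. max(4,4)=4c; end=36; A:t4 B:t5
  6. 5=5c; end=41; A:t4 B:t5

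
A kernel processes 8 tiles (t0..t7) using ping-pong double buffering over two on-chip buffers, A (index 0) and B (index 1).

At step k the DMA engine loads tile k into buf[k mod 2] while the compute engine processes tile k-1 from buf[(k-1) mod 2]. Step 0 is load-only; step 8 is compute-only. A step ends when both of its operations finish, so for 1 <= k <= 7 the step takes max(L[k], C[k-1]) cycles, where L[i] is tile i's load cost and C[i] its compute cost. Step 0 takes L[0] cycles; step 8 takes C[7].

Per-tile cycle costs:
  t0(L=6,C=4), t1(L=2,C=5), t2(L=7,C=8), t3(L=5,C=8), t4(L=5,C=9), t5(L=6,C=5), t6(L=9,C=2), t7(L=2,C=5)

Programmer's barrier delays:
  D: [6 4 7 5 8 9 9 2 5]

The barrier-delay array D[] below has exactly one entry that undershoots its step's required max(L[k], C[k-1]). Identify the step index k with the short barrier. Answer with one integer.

step 0: need L[0]=6 = 6; D[0]=6 ok
step 1: need max(L[1]=2,C[0]=4) = 4; D[1]=4 ok
step 2: need max(L[2]=7,C[1]=5) = 7; D[2]=7 ok
step 3: need max(L[3]=5,C[2]=8) = 8; D[3]=5 SHORT
step 4: need max(L[4]=5,C[3]=8) = 8; D[4]=8 ok
step 5: need max(L[5]=6,C[4]=9) = 9; D[5]=9 ok
step 6: need max(L[6]=9,C[5]=5) = 9; D[6]=9 ok
step 7: need max(L[7]=2,C[6]=2) = 2; D[7]=2 ok
step 8: need C[7]=5 = 5; D[8]=5 ok

hazard at step 3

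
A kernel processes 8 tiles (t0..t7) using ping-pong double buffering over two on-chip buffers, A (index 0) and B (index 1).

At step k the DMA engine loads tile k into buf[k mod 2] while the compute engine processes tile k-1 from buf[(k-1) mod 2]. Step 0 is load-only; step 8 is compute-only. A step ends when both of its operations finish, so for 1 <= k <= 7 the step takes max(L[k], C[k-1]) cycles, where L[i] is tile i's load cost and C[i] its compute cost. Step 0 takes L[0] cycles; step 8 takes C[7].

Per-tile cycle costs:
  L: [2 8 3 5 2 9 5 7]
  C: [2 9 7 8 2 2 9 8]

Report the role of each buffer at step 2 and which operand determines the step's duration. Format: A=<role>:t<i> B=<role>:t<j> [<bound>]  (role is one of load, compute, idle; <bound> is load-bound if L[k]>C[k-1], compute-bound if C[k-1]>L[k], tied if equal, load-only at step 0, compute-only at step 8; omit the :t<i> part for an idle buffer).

k=0 load=t0/2c comp=- wait=2 total=2
k=1 load=t1/8c comp=t0/2c wait=8 total=10
k=2 load=t2/3c comp=t1/9c wait=9 total=19
k=3 load=t3/5c comp=t2/7c wait=7 total=26
k=4 load=t4/2c comp=t3/8c wait=8 total=34
k=5 load=t5/9c comp=t4/2c wait=9 total=43
k=6 load=t6/5c comp=t5/2c wait=5 total=48
k=7 load=t7/7c comp=t6/9c wait=9 total=57
k=8 load=- comp=t7/8c wait=8 total=65

step 2: A=load:t2 B=compute:t1 [compute-bound]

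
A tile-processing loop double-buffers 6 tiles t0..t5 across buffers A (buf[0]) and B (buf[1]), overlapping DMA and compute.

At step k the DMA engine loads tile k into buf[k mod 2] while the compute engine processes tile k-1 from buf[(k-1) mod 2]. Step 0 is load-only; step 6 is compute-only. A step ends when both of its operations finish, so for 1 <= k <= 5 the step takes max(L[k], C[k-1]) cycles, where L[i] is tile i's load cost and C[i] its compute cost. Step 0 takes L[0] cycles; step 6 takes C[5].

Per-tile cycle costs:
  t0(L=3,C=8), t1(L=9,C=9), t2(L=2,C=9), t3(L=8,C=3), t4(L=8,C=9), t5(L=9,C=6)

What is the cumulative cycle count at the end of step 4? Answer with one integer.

  0. 3=3c; end=3; A:t0 B:-
  1. max(9,8)=9c; end=12; A:t0 B:t1
  2. max(2,9)=9c; end=21; A:t2 B:t1
  3. max(8,9)=9c; end=30; A:t2 B:t3
  4. max(8,3)=8c; end=38; A:t4 B:t3
  5. max(9,9)=9c; end=47; A:t4 B:t5
  6. 6=6c; end=53; A:t4 B:t5

end_cycle[4] = 38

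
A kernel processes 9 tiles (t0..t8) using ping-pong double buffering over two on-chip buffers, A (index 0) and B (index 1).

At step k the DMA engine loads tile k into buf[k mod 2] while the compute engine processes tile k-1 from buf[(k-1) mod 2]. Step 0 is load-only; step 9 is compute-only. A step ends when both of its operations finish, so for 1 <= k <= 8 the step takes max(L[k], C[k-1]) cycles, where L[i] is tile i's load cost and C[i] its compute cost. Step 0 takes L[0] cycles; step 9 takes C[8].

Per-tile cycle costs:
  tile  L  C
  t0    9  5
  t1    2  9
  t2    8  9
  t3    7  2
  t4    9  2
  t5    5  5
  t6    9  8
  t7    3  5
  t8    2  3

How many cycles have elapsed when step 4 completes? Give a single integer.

k=0 load=t0/9c comp=- wait=9 total=9
k=1 load=t1/2c comp=t0/5c wait=5 total=14
k=2 load=t2/8c comp=t1/9c wait=9 total=23
k=3 load=t3/7c comp=t2/9c wait=9 total=32
k=4 load=t4/9c comp=t3/2c wait=9 total=41
k=5 load=t5/5c comp=t4/2c wait=5 total=46
k=6 load=t6/9c comp=t5/5c wait=9 total=55
k=7 load=t7/3c comp=t6/8c wait=8 total=63
k=8 load=t8/2c comp=t7/5c wait=5 total=68
k=9 load=- comp=t8/3c wait=3 total=71

end_cycle[4] = 41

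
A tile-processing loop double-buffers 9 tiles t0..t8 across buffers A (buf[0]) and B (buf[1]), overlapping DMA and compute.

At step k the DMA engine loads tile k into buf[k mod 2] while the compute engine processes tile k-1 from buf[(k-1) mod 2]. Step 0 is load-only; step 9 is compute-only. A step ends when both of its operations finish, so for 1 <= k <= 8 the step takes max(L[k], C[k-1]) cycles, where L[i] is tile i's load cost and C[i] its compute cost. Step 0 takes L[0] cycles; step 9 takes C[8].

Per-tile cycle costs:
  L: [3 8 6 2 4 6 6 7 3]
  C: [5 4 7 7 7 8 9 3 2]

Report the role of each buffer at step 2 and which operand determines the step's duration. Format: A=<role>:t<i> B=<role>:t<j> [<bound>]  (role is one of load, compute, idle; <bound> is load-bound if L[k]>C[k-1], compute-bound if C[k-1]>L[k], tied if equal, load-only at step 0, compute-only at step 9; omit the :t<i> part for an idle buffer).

step 2: A=load:t2 B=compute:t1 [load-bound]

k=0 load=t0/3c comp=- wait=3 total=3
k=1 load=t1/8c comp=t0/5c wait=8 total=11
k=2 load=t2/6c comp=t1/4c wait=6 total=17
k=3 load=t3/2c comp=t2/7c wait=7 total=24
k=4 load=t4/4c comp=t3/7c wait=7 total=31
k=5 load=t5/6c comp=t4/7c wait=7 total=38
k=6 load=t6/6c comp=t5/8c wait=8 total=46
k=7 load=t7/7c comp=t6/9c wait=9 total=55
k=8 load=t8/3c comp=t7/3c wait=3 total=58
k=9 load=- comp=t8/2c wait=2 total=60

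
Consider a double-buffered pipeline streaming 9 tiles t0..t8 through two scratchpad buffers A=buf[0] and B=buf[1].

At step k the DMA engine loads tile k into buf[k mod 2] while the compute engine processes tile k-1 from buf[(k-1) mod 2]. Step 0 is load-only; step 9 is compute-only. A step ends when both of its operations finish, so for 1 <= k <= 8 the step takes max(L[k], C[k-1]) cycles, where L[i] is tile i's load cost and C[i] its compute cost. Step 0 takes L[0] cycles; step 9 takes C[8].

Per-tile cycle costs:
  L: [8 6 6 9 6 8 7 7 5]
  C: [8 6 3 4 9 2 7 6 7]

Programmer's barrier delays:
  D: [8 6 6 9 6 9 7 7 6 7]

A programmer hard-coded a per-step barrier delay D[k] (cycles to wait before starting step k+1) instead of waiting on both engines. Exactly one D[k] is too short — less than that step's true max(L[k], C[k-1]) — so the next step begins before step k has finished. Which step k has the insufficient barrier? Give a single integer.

hazard at step 1

step 0: need L[0]=8 = 8; D[0]=8 ok
step 1: need max(L[1]=6,C[0]=8) = 8; D[1]=6 SHORT
step 2: need max(L[2]=6,C[1]=6) = 6; D[2]=6 ok
step 3: need max(L[3]=9,C[2]=3) = 9; D[3]=9 ok
step 4: need max(L[4]=6,C[3]=4) = 6; D[4]=6 ok
step 5: need max(L[5]=8,C[4]=9) = 9; D[5]=9 ok
step 6: need max(L[6]=7,C[5]=2) = 7; D[6]=7 ok
step 7: need max(L[7]=7,C[6]=7) = 7; D[7]=7 ok
step 8: need max(L[8]=5,C[7]=6) = 6; D[8]=6 ok
step 9: need C[8]=7 = 7; D[9]=7 ok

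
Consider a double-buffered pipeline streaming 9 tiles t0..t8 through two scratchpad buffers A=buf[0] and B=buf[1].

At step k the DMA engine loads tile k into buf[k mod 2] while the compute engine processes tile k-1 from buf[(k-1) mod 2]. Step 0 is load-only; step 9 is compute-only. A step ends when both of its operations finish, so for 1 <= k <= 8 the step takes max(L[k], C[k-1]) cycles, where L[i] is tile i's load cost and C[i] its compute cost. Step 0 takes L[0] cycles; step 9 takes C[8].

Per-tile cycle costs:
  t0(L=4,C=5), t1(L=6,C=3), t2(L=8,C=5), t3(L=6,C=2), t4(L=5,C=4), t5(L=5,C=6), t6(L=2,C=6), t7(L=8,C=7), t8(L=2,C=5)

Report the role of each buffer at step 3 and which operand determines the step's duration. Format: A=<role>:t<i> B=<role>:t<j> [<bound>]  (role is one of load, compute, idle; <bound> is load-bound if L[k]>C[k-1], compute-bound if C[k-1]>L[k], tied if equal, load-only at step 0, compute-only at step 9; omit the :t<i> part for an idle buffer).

[0] DMA t0→A (4c) ∥ CU idle ⇒ 4c, clock 4
[1] DMA t1→B (6c) ∥ CU A:t0 (5c) ⇒ 6c, clock 10
[2] DMA t2→A (8c) ∥ CU B:t1 (3c) ⇒ 8c, clock 18
[3] DMA t3→B (6c) ∥ CU A:t2 (5c) ⇒ 6c, clock 24
[4] DMA t4→A (5c) ∥ CU B:t3 (2c) ⇒ 5c, clock 29
[5] DMA t5→B (5c) ∥ CU A:t4 (4c) ⇒ 5c, clock 34
[6] DMA t6→A (2c) ∥ CU B:t5 (6c) ⇒ 6c, clock 40
[7] DMA t7→B (8c) ∥ CU A:t6 (6c) ⇒ 8c, clock 48
[8] DMA t8→A (2c) ∥ CU B:t7 (7c) ⇒ 7c, clock 55
[9] DMA idle ∥ CU A:t8 (5c) ⇒ 5c, clock 60

step 3: A=compute:t2 B=load:t3 [load-bound]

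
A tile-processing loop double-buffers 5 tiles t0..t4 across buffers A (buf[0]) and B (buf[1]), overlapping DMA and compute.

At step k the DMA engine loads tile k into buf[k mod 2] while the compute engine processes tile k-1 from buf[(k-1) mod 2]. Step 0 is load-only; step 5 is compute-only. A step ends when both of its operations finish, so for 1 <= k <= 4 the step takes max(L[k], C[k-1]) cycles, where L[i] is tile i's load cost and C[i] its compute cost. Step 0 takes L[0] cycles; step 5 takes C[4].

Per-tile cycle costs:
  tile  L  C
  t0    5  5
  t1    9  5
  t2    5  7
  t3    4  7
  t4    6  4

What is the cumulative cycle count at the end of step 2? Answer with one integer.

end_cycle[2] = 19

  0. 5=5c; end=5; A:t0 B:-
  1. max(9,5)=9c; end=14; A:t0 B:t1
  2. max(5,5)=5c; end=19; A:t2 B:t1
  3. max(4,7)=7c; end=26; A:t2 B:t3
  4. max(6,7)=7c; end=33; A:t4 B:t3
  5. 4=4c; end=37; A:t4 B:t3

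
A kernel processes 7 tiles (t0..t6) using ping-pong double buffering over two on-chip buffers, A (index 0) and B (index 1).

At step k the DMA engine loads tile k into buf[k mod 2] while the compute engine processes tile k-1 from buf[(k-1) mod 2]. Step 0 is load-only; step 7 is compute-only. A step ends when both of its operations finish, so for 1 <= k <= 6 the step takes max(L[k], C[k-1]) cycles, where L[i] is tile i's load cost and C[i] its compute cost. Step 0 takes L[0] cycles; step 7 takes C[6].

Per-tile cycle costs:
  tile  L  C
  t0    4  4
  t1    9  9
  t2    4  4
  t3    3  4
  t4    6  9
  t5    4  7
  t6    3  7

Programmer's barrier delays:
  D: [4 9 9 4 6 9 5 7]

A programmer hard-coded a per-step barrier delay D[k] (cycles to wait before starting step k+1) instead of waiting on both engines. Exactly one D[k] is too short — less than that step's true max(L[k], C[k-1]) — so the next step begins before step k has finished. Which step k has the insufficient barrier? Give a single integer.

hazard at step 6

[0] required=L[0]=4=4 vs D=4 ok
[1] required=max(L[1]=9,C[0]=4)=9 vs D=9 ok
[2] required=max(L[2]=4,C[1]=9)=9 vs D=9 ok
[3] required=max(L[3]=3,C[2]=4)=4 vs D=4 ok
[4] required=max(L[4]=6,C[3]=4)=6 vs D=6 ok
[5] required=max(L[5]=4,C[4]=9)=9 vs D=9 ok
[6] required=max(L[6]=3,C[5]=7)=7 vs D=5 SHORT
[7] required=C[6]=7=7 vs D=7 ok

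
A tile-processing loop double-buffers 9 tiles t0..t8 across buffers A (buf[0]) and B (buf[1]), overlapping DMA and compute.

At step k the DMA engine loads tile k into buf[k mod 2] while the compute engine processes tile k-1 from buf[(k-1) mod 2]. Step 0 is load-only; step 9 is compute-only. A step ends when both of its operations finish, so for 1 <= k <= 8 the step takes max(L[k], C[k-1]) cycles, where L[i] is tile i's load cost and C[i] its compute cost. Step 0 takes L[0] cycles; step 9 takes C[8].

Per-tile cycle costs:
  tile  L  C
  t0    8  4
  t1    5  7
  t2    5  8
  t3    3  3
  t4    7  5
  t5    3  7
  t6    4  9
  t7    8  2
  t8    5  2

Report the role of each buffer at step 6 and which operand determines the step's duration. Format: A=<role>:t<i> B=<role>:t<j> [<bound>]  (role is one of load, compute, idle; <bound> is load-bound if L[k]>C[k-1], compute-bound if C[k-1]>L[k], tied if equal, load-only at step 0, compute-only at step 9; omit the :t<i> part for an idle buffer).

step 6: A=load:t6 B=compute:t5 [compute-bound]

  0. 8=8c; end=8; A:t0 B:-
  1. max(5,4)=5c; end=13; A:t0 B:t1
  2. max(5,7)=7c; end=20; A:t2 B:t1
  3. max(3,8)=8c; end=28; A:t2 B:t3
  4. max(7,3)=7c; end=35; A:t4 B:t3
  5. max(3,5)=5c; end=40; A:t4 B:t5
  6. max(4,7)=7c; end=47; A:t6 B:t5
  7. max(8,9)=9c; end=56; A:t6 B:t7
  8. max(5,2)=5c; end=61; A:t8 B:t7
  9. 2=2c; end=63; A:t8 B:t7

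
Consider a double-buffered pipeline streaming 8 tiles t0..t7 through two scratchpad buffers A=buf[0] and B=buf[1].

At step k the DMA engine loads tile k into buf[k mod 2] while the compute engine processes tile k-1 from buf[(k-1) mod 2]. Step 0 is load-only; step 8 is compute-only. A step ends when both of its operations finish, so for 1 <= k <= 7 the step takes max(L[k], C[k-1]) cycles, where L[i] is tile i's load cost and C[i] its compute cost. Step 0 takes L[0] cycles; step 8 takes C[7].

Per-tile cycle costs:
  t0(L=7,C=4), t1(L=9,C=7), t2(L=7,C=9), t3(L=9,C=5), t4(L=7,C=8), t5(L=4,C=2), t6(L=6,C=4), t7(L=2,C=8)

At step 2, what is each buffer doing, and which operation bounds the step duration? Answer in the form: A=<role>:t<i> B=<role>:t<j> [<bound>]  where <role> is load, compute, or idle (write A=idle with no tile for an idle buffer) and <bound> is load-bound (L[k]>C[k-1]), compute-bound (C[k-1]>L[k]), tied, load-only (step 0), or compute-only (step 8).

step 2: A=load:t2 B=compute:t1 [tied]

step 0: L[0]=7 → dur=7, Σ=7 | A=load:t0 B=idle [load-only]
step 1: L[1]=9 C[0]=4 → dur=9, Σ=16 | A=compute:t0 B=load:t1 [load-bound]
step 2: L[2]=7 C[1]=7 → dur=7, Σ=23 | A=load:t2 B=compute:t1 [tied]
step 3: L[3]=9 C[2]=9 → dur=9, Σ=32 | A=compute:t2 B=load:t3 [tied]
step 4: L[4]=7 C[3]=5 → dur=7, Σ=39 | A=load:t4 B=compute:t3 [load-bound]
step 5: L[5]=4 C[4]=8 → dur=8, Σ=47 | A=compute:t4 B=load:t5 [compute-bound]
step 6: L[6]=6 C[5]=2 → dur=6, Σ=53 | A=load:t6 B=compute:t5 [load-bound]
step 7: L[7]=2 C[6]=4 → dur=4, Σ=57 | A=compute:t6 B=load:t7 [compute-bound]
step 8: C[7]=8 → dur=8, Σ=65 | A=idle B=compute:t7 [compute-only]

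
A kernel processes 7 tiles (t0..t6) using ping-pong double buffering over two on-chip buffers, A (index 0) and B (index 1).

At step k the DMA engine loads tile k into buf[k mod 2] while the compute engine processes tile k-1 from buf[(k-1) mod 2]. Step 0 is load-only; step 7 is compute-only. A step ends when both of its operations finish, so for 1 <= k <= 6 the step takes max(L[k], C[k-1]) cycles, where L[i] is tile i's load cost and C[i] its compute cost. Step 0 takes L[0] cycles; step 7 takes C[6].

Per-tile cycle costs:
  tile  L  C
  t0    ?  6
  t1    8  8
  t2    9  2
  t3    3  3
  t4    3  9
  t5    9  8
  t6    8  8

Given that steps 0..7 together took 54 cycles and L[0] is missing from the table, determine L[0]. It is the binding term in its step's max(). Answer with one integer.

L[0] = 6

step 0 | dur = L[0]=? = L[0]  (unknown; binding)
step 1 | dur = max(L[1]=8, C[0]=6) = 8
step 2 | dur = max(L[2]=9, C[1]=8) = 9
step 3 | dur = max(L[3]=3, C[2]=2) = 3
step 4 | dur = max(L[4]=3, C[3]=3) = 3
step 5 | dur = max(L[5]=9, C[4]=9) = 9
step 6 | dur = max(L[6]=8, C[5]=8) = 8
step 7 | dur = C[6]=8 = 8
sum of known step durations = 48
dur[0] = total - known = 54 - 48 = 6
L[0] is the binding max in step 0, so L[0] = dur[0] = 6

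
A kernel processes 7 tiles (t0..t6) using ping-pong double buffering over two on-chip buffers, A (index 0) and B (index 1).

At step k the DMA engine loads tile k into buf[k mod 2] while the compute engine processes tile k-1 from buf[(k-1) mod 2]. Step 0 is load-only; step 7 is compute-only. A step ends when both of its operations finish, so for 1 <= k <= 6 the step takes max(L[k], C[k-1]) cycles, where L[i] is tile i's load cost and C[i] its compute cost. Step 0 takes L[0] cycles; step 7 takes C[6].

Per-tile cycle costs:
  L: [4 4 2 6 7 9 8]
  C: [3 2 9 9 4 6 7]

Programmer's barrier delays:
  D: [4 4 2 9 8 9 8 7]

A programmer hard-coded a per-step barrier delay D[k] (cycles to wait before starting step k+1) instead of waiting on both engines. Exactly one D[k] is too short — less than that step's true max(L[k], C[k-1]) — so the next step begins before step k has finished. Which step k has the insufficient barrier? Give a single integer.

k=0 barrier L[0]=4→4c, D[0]=4 ok
k=1 barrier max(L[1]=4,C[0]=3)→4c, D[1]=4 ok
k=2 barrier max(L[2]=2,C[1]=2)→2c, D[2]=2 ok
k=3 barrier max(L[3]=6,C[2]=9)→9c, D[3]=9 ok
k=4 barrier max(L[4]=7,C[3]=9)→9c, D[4]=8 SHORT
k=5 barrier max(L[5]=9,C[4]=4)→9c, D[5]=9 ok
k=6 barrier max(L[6]=8,C[5]=6)→8c, D[6]=8 ok
k=7 barrier C[6]=7→7c, D[7]=7 ok

hazard at step 4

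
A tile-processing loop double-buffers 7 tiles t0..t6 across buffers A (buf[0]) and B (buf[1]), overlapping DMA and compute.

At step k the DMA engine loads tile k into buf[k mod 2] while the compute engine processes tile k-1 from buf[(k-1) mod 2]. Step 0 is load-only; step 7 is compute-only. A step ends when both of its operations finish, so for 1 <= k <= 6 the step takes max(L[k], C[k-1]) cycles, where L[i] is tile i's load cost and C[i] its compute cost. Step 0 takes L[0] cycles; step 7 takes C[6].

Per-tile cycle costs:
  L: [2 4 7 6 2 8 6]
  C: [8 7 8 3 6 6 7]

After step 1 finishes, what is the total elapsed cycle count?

end_cycle[1] = 10

step 0: L[0]=2 → dur=2, Σ=2 | A=load:t0 B=idle [load-only]
step 1: L[1]=4 C[0]=8 → dur=8, Σ=10 | A=compute:t0 B=load:t1 [compute-bound]
step 2: L[2]=7 C[1]=7 → dur=7, Σ=17 | A=load:t2 B=compute:t1 [tied]
step 3: L[3]=6 C[2]=8 → dur=8, Σ=25 | A=compute:t2 B=load:t3 [compute-bound]
step 4: L[4]=2 C[3]=3 → dur=3, Σ=28 | A=load:t4 B=compute:t3 [compute-bound]
step 5: L[5]=8 C[4]=6 → dur=8, Σ=36 | A=compute:t4 B=load:t5 [load-bound]
step 6: L[6]=6 C[5]=6 → dur=6, Σ=42 | A=load:t6 B=compute:t5 [tied]
step 7: C[6]=7 → dur=7, Σ=49 | A=compute:t6 B=idle [compute-only]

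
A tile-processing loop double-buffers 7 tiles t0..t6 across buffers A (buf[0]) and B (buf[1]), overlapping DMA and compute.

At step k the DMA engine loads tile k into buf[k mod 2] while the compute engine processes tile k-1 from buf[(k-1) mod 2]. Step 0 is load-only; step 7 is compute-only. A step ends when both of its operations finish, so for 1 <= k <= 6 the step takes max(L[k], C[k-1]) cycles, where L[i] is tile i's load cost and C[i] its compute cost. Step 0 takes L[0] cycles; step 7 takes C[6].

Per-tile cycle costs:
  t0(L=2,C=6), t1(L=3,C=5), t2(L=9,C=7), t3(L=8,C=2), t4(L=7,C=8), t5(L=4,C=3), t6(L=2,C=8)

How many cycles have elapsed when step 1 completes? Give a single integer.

k=0 load=t0/2c comp=- wait=2 total=2
k=1 load=t1/3c comp=t0/6c wait=6 total=8
k=2 load=t2/9c comp=t1/5c wait=9 total=17
k=3 load=t3/8c comp=t2/7c wait=8 total=25
k=4 load=t4/7c comp=t3/2c wait=7 total=32
k=5 load=t5/4c comp=t4/8c wait=8 total=40
k=6 load=t6/2c comp=t5/3c wait=3 total=43
k=7 load=- comp=t6/8c wait=8 total=51

end_cycle[1] = 8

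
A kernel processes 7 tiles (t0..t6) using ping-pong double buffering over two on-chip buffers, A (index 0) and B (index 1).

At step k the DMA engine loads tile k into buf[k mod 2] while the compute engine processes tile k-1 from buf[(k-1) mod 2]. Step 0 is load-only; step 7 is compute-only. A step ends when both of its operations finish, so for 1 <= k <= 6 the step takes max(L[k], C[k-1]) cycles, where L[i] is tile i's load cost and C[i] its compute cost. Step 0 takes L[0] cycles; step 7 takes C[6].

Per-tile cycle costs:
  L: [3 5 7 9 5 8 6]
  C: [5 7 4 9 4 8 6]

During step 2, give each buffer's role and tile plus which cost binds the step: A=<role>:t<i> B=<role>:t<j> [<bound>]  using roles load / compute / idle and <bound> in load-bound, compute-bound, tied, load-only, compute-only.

k=0 load=t0/3c comp=- wait=3 total=3
k=1 load=t1/5c comp=t0/5c wait=5 total=8
k=2 load=t2/7c comp=t1/7c wait=7 total=15
k=3 load=t3/9c comp=t2/4c wait=9 total=24
k=4 load=t4/5c comp=t3/9c wait=9 total=33
k=5 load=t5/8c comp=t4/4c wait=8 total=41
k=6 load=t6/6c comp=t5/8c wait=8 total=49
k=7 load=- comp=t6/6c wait=6 total=55

step 2: A=load:t2 B=compute:t1 [tied]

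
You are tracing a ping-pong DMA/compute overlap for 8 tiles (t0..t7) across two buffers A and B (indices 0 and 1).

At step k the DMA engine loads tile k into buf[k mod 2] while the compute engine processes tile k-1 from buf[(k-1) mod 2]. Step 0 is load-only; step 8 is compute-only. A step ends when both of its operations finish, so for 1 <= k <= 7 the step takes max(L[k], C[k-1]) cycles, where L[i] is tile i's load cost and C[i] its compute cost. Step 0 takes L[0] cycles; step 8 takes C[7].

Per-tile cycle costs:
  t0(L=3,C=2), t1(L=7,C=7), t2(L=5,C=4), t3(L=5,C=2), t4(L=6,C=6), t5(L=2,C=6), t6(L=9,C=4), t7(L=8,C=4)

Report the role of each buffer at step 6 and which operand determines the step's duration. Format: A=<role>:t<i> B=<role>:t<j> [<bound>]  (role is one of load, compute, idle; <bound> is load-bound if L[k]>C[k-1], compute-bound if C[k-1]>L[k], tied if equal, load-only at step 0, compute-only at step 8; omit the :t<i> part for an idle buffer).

step 0: L[0]=3 → dur=3, Σ=3 | A=load:t0 B=idle [load-only]
step 1: L[1]=7 C[0]=2 → dur=7, Σ=10 | A=compute:t0 B=load:t1 [load-bound]
step 2: L[2]=5 C[1]=7 → dur=7, Σ=17 | A=load:t2 B=compute:t1 [compute-bound]
step 3: L[3]=5 C[2]=4 → dur=5, Σ=22 | A=compute:t2 B=load:t3 [load-bound]
step 4: L[4]=6 C[3]=2 → dur=6, Σ=28 | A=load:t4 B=compute:t3 [load-bound]
step 5: L[5]=2 C[4]=6 → dur=6, Σ=34 | A=compute:t4 B=load:t5 [compute-bound]
step 6: L[6]=9 C[5]=6 → dur=9, Σ=43 | A=load:t6 B=compute:t5 [load-bound]
step 7: L[7]=8 C[6]=4 → dur=8, Σ=51 | A=compute:t6 B=load:t7 [load-bound]
step 8: C[7]=4 → dur=4, Σ=55 | A=idle B=compute:t7 [compute-only]

step 6: A=load:t6 B=compute:t5 [load-bound]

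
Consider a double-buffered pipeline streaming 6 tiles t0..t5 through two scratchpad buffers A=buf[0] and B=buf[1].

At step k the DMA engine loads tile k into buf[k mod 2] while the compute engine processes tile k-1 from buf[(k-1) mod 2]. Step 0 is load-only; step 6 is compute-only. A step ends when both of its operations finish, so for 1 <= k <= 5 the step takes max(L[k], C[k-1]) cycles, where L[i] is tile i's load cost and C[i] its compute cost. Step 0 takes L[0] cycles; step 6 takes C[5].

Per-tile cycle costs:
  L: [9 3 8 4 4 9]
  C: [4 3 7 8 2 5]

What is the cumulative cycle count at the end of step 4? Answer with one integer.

end_cycle[4] = 36

k=0 load=t0/9c comp=- wait=9 total=9
k=1 load=t1/3c comp=t0/4c wait=4 total=13
k=2 load=t2/8c comp=t1/3c wait=8 total=21
k=3 load=t3/4c comp=t2/7c wait=7 total=28
k=4 load=t4/4c comp=t3/8c wait=8 total=36
k=5 load=t5/9c comp=t4/2c wait=9 total=45
k=6 load=- comp=t5/5c wait=5 total=50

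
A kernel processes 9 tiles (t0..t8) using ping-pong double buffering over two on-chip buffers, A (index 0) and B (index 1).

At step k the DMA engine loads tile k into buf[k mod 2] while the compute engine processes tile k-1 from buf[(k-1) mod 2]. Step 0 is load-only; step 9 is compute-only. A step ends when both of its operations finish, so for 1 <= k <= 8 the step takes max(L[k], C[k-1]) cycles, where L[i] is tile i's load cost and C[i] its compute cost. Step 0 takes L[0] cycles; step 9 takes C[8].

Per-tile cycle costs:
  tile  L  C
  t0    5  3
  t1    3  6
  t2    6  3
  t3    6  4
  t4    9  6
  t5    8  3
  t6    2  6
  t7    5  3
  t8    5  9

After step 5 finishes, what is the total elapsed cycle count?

end_cycle[5] = 37

  0. 5=5c; end=5; A:t0 B:-
  1. max(3,3)=3c; end=8; A:t0 B:t1
  2. max(6,6)=6c; end=14; A:t2 B:t1
  3. max(6,3)=6c; end=20; A:t2 B:t3
  4. max(9,4)=9c; end=29; A:t4 B:t3
  5. max(8,6)=8c; end=37; A:t4 B:t5
  6. max(2,3)=3c; end=40; A:t6 B:t5
  7. max(5,6)=6c; end=46; A:t6 B:t7
  8. max(5,3)=5c; end=51; A:t8 B:t7
  9. 9=9c; end=60; A:t8 B:t7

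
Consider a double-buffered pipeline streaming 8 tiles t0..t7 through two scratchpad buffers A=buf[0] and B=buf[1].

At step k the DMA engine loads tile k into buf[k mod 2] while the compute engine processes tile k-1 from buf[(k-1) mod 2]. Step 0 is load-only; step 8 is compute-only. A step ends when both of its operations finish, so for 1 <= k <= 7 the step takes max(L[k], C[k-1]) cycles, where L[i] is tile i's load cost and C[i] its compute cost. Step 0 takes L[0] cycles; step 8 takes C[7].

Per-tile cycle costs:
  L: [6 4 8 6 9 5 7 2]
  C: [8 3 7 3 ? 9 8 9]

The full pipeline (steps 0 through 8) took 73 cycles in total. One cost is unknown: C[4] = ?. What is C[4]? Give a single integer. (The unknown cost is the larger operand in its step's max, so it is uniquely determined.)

step 0: dur = L[0]=6 = 6
step 1: dur = max(L[1]=4, C[0]=8) = 8
step 2: dur = max(L[2]=8, C[1]=3) = 8
step 3: dur = max(L[3]=6, C[2]=7) = 7
step 4: dur = max(L[4]=9, C[3]=3) = 9
step 5: dur = max(L[5]=5, C[4]=?) = C[4]  (unknown; binding)
step 6: dur = max(L[6]=7, C[5]=9) = 9
step 7: dur = max(L[7]=2, C[6]=8) = 8
step 8: dur = C[7]=9 = 9
sum of known step durations = 64
dur[5] = total - known = 73 - 64 = 9
C[4] is the binding max in step 5, so C[4] = dur[5] = 9

C[4] = 9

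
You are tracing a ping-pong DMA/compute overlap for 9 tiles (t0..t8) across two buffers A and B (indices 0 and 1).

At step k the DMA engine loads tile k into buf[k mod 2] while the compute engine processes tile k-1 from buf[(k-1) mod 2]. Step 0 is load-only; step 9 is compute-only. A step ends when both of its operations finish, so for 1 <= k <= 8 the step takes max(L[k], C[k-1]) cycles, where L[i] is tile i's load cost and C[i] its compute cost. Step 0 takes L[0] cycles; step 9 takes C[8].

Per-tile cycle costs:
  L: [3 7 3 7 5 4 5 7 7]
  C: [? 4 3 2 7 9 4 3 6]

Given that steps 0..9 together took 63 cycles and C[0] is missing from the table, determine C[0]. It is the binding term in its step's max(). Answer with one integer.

C[0] = 8

step 0 | dur = L[0]=3 = 3
step 1 | dur = max(L[1]=7, C[0]=?) = C[0]  (unknown; binding)
step 2 | dur = max(L[2]=3, C[1]=4) = 4
step 3 | dur = max(L[3]=7, C[2]=3) = 7
step 4 | dur = max(L[4]=5, C[3]=2) = 5
step 5 | dur = max(L[5]=4, C[4]=7) = 7
step 6 | dur = max(L[6]=5, C[5]=9) = 9
step 7 | dur = max(L[7]=7, C[6]=4) = 7
step 8 | dur = max(L[8]=7, C[7]=3) = 7
step 9 | dur = C[8]=6 = 6
sum of known step durations = 55
dur[1] = total - known = 63 - 55 = 8
C[0] is the binding max in step 1, so C[0] = dur[1] = 8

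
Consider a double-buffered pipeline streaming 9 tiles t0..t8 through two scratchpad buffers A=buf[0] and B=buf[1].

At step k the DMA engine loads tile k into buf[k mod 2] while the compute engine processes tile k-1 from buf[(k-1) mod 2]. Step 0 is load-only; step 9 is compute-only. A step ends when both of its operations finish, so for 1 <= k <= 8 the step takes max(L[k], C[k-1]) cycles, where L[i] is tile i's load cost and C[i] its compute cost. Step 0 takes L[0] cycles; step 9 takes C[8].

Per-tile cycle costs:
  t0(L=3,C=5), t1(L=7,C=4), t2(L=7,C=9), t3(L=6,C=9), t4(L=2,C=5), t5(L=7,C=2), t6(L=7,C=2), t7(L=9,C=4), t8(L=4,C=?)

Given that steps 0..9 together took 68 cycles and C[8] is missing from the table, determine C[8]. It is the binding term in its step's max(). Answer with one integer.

C[8] = 6

step 0 = dur = L[0]=3 = 3
step 1 = dur = max(L[1]=7, C[0]=5) = 7
step 2 = dur = max(L[2]=7, C[1]=4) = 7
step 3 = dur = max(L[3]=6, C[2]=9) = 9
step 4 = dur = max(L[4]=2, C[3]=9) = 9
step 5 = dur = max(L[5]=7, C[4]=5) = 7
step 6 = dur = max(L[6]=7, C[5]=2) = 7
step 7 = dur = max(L[7]=9, C[6]=2) = 9
step 8 = dur = max(L[8]=4, C[7]=4) = 4
step 9 = dur = C[8]=? = C[8]  (unknown; binding)
sum of known step durations = 62
dur[9] = total - known = 68 - 62 = 6
C[8] is the binding max in step 9, so C[8] = dur[9] = 6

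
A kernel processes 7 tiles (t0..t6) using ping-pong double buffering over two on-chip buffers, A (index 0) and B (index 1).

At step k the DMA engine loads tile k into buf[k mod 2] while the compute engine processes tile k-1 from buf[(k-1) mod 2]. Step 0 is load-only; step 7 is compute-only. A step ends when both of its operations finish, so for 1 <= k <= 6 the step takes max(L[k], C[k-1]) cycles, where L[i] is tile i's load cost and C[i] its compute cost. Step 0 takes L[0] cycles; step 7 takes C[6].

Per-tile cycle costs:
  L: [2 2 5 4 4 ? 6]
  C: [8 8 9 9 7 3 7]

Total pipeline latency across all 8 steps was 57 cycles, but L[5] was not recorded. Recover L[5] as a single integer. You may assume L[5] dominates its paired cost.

step 0: dur = L[0]=2 = 2
step 1: dur = max(L[1]=2, C[0]=8) = 8
step 2: dur = max(L[2]=5, C[1]=8) = 8
step 3: dur = max(L[3]=4, C[2]=9) = 9
step 4: dur = max(L[4]=4, C[3]=9) = 9
step 5: dur = max(L[5]=?, C[4]=7) = L[5]  (unknown; binding)
step 6: dur = max(L[6]=6, C[5]=3) = 6
step 7: dur = C[6]=7 = 7
sum of known step durations = 49
dur[5] = total - known = 57 - 49 = 8
L[5] is the binding max in step 5, so L[5] = dur[5] = 8

L[5] = 8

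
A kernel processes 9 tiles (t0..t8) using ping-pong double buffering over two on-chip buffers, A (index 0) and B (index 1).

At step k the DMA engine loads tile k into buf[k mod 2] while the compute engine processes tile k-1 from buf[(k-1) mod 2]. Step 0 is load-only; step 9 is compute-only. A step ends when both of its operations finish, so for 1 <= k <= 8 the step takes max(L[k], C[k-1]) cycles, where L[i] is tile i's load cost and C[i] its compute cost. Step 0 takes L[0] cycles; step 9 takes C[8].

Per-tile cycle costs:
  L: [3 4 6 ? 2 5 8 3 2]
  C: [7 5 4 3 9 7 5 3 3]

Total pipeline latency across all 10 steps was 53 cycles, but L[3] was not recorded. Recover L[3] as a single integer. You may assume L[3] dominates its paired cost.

step 0 | dur = L[0]=3 = 3
step 1 | dur = max(L[1]=4, C[0]=7) = 7
step 2 | dur = max(L[2]=6, C[1]=5) = 6
step 3 | dur = max(L[3]=?, C[2]=4) = L[3]  (unknown; binding)
step 4 | dur = max(L[4]=2, C[3]=3) = 3
step 5 | dur = max(L[5]=5, C[4]=9) = 9
step 6 | dur = max(L[6]=8, C[5]=7) = 8
step 7 | dur = max(L[7]=3, C[6]=5) = 5
step 8 | dur = max(L[8]=2, C[7]=3) = 3
step 9 | dur = C[8]=3 = 3
sum of known step durations = 47
dur[3] = total - known = 53 - 47 = 6
L[3] is the binding max in step 3, so L[3] = dur[3] = 6

L[3] = 6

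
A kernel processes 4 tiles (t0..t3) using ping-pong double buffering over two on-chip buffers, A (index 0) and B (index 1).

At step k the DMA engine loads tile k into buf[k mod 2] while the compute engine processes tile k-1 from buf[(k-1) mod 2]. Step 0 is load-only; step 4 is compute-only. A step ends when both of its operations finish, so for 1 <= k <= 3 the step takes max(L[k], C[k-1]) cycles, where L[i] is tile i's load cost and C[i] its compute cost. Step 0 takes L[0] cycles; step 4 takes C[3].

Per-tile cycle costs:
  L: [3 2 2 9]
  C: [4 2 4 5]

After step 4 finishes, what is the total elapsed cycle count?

step 0: L[0]=3 → dur=3, Σ=3 | A=load:t0 B=idle [load-only]
step 1: L[1]=2 C[0]=4 → dur=4, Σ=7 | A=compute:t0 B=load:t1 [compute-bound]
step 2: L[2]=2 C[1]=2 → dur=2, Σ=9 | A=load:t2 B=compute:t1 [tied]
step 3: L[3]=9 C[2]=4 → dur=9, Σ=18 | A=compute:t2 B=load:t3 [load-bound]
step 4: C[3]=5 → dur=5, Σ=23 | A=idle B=compute:t3 [compute-only]

end_cycle[4] = 23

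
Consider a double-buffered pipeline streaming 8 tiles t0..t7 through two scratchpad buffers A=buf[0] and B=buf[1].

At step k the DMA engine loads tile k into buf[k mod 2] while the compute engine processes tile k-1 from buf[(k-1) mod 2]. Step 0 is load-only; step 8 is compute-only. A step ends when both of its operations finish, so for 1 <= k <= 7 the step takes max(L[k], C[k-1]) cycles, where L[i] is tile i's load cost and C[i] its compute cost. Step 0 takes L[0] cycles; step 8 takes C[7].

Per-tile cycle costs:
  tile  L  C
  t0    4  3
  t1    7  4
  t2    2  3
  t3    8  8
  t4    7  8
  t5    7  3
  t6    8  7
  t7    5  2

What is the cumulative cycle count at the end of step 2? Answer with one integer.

k=0 load=t0/4c comp=- wait=4 total=4
k=1 load=t1/7c comp=t0/3c wait=7 total=11
k=2 load=t2/2c comp=t1/4c wait=4 total=15
k=3 load=t3/8c comp=t2/3c wait=8 total=23
k=4 load=t4/7c comp=t3/8c wait=8 total=31
k=5 load=t5/7c comp=t4/8c wait=8 total=39
k=6 load=t6/8c comp=t5/3c wait=8 total=47
k=7 load=t7/5c comp=t6/7c wait=7 total=54
k=8 load=- comp=t7/2c wait=2 total=56

end_cycle[2] = 15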